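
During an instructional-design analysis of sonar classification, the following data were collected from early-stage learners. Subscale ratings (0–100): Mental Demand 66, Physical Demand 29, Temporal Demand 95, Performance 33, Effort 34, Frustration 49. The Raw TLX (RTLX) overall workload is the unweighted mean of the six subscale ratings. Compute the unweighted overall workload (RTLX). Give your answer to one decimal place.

51.0

Sum of ratings = 66 + 29 + 95 + 33 + 34 + 49 = 306.
RTLX = 306 / 6 = 51.0000 ≈ 51.0.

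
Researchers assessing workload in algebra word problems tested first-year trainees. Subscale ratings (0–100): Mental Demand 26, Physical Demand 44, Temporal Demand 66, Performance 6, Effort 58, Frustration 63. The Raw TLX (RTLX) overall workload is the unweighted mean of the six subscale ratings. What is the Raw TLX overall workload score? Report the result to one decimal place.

Sum of ratings = 26 + 44 + 66 + 6 + 58 + 63 = 263.
RTLX = 263 / 6 = 43.8333 ≈ 43.8.

43.8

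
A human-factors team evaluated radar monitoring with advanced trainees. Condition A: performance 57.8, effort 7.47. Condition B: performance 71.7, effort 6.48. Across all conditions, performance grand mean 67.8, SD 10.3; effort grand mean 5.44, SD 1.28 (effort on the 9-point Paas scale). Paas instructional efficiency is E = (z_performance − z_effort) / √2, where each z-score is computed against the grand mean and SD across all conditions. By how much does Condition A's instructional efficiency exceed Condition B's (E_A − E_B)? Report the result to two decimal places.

Condition A: z_P = (57.8 − 67.8)/10.3 = -0.9709; z_E = (7.47 − 5.44)/1.28 = 1.5859; E_A = (-0.9709 − 1.5859)/√2 = -1.8079.
Condition B: z_P = (71.7 − 67.8)/10.3 = 0.3786; z_E = (6.48 − 5.44)/1.28 = 0.8125; E_B = (0.3786 − 0.8125)/√2 = -0.3068.
E_A − E_B = -1.8079 − (-0.3068) = -1.5011 ≈ -1.50.

-1.50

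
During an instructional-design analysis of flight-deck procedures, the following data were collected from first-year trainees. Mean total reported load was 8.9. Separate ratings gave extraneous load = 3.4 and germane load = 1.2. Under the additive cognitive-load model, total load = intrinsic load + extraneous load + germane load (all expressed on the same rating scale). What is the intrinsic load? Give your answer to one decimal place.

intrinsic load = total − extraneous − germane
             = 8.9 − 3.4 − 1.2 = 4.3.

4.3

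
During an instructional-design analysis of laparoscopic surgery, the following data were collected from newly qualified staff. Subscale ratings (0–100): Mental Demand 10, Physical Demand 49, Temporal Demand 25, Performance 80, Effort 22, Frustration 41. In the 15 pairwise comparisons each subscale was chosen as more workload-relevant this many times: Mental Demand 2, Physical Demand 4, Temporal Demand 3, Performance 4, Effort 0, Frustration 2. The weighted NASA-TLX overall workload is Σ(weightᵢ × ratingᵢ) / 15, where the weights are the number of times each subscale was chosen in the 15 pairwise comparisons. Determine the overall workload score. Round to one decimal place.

46.2

The tallies are the weights (they sum to 15).
Weighted sum = 2·10 + 4·49 + 3·25 + 4·80 + 0·22 + 2·41
            = 20 + 196 + 75 + 320 + 0 + 82 = 693.
Overall workload = 693 / 15 = 46.2000 ≈ 46.2.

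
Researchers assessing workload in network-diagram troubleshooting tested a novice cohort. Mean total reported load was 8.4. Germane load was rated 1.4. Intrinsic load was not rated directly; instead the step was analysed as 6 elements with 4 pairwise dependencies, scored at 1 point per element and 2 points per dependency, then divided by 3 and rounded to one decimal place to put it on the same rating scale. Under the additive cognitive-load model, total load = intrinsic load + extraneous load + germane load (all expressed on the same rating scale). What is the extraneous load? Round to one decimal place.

2.3

Intrinsic (element-interactivity): (6 × 1 + 4 × 2) / 3 = 14 / 3 = 4.6667 → 4.7.
extraneous load = total − intrinsic − germane
             = 8.4 − 4.7 − 1.4 = 2.3.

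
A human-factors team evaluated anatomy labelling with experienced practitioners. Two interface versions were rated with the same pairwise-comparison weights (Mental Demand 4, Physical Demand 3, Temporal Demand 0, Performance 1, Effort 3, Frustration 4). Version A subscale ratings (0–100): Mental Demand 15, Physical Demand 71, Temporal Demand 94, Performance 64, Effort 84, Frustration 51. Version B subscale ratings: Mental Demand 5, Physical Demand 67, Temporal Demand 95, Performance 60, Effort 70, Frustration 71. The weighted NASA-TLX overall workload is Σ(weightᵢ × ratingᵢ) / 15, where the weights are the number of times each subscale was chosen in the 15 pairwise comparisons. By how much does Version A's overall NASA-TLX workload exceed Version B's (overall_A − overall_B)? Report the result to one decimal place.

Version A weighted sum = 4·15 + 3·71 + 0·94 + 1·64 + 3·84 + 4·51 = 60 + 213 + 0 + 64 + 252 + 204 = 793; overall_A = 793/15 = 52.8667.
Version B weighted sum = 4·5 + 3·67 + 0·95 + 1·60 + 3·70 + 4·71 = 20 + 201 + 0 + 60 + 210 + 284 = 775; overall_B = 775/15 = 51.6667.
Difference = 52.8667 − 51.6667 = 1.2000 ≈ 1.2.

1.2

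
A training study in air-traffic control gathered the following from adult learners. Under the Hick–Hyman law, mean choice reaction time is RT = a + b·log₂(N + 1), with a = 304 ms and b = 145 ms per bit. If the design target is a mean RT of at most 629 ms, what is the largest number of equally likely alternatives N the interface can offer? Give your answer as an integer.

Set 304 + 145·log₂(N + 1) ≤ 629.
log₂(N + 1) ≤ (629 − 304) / 145 = 2.2414.
N + 1 ≤ 2^2.2414 = 4.7286.
N ≤ 3.7286, so the largest integer N is 3.

3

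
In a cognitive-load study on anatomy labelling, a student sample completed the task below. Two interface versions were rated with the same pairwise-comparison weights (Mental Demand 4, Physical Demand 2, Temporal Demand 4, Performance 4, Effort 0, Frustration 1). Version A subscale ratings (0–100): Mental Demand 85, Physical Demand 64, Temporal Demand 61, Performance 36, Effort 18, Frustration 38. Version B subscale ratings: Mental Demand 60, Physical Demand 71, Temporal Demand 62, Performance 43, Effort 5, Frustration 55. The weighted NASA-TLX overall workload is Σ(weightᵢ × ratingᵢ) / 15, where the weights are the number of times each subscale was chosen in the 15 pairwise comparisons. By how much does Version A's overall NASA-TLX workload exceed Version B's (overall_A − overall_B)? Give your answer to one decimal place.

2.5

Version A weighted sum = 4·85 + 2·64 + 4·61 + 4·36 + 0·18 + 1·38 = 340 + 128 + 244 + 144 + 0 + 38 = 894; overall_A = 894/15 = 59.6000.
Version B weighted sum = 4·60 + 2·71 + 4·62 + 4·43 + 0·5 + 1·55 = 240 + 142 + 248 + 172 + 0 + 55 = 857; overall_B = 857/15 = 57.1333.
Difference = 59.6000 − 57.1333 = 2.4667 ≈ 2.5.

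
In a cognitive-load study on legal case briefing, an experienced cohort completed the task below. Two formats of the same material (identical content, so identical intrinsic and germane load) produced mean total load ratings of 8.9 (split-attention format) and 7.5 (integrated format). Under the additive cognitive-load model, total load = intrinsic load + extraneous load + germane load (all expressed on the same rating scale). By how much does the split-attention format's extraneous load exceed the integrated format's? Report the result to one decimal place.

Intrinsic and germane load are equal across formats, so the difference in total load equals the difference in extraneous load.
Extraneous-load difference = 8.9 − 7.5 = 1.4.

1.4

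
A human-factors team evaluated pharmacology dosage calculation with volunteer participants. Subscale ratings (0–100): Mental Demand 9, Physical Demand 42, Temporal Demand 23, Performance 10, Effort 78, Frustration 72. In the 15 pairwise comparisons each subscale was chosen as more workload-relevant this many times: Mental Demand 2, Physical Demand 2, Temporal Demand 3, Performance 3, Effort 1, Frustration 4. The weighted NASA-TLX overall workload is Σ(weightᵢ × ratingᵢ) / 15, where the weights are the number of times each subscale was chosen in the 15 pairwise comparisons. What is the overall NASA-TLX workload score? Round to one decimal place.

37.8

The tallies are the weights (they sum to 15).
Weighted sum = 2·9 + 2·42 + 3·23 + 3·10 + 1·78 + 4·72
            = 18 + 84 + 69 + 30 + 78 + 288 = 567.
Overall workload = 567 / 15 = 37.8000 ≈ 37.8.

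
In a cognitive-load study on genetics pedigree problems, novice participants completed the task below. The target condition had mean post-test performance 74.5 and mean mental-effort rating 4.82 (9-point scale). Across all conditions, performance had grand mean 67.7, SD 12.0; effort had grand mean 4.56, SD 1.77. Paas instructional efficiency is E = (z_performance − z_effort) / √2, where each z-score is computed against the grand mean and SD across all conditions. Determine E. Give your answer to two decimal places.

0.30

z_performance = (74.5 − 67.7) / 12.0 = 6.8000 / 12.0 = 0.5667.
z_effort = (4.82 − 4.56) / 1.77 = 0.2600 / 1.77 = 0.1469.
z_P − z_E = 0.5667 − 0.1469 = 0.4198.
E = 0.4198 / √2 = 0.4198 / 1.41421 = 0.2968 ≈ 0.30.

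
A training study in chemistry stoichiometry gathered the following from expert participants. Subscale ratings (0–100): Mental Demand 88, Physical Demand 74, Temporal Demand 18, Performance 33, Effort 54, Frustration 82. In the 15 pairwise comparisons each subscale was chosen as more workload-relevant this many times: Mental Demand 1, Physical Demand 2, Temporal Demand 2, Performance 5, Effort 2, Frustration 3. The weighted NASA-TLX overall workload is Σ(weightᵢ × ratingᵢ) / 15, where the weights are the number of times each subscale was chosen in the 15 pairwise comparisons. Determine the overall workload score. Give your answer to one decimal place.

52.7

The tallies are the weights (they sum to 15).
Weighted sum = 1·88 + 2·74 + 2·18 + 5·33 + 2·54 + 3·82
            = 88 + 148 + 36 + 165 + 108 + 246 = 791.
Overall workload = 791 / 15 = 52.7333 ≈ 52.7.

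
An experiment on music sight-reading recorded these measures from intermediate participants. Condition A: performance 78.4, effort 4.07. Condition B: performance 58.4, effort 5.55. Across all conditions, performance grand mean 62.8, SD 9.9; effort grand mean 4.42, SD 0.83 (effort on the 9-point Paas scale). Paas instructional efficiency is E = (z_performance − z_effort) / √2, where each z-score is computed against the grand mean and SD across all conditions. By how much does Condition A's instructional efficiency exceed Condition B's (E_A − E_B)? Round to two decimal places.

Condition A: z_P = (78.4 − 62.8)/9.9 = 1.5758; z_E = (4.07 − 4.42)/0.83 = -0.4217; E_A = (1.5758 − (-0.4217))/√2 = 1.4124.
Condition B: z_P = (58.4 − 62.8)/9.9 = -0.4444; z_E = (5.55 − 4.42)/0.83 = 1.3614; E_B = (-0.4444 − 1.3614)/√2 = -1.2769.
E_A − E_B = 1.4124 − (-1.2769) = 2.6893 ≈ 2.69.

2.69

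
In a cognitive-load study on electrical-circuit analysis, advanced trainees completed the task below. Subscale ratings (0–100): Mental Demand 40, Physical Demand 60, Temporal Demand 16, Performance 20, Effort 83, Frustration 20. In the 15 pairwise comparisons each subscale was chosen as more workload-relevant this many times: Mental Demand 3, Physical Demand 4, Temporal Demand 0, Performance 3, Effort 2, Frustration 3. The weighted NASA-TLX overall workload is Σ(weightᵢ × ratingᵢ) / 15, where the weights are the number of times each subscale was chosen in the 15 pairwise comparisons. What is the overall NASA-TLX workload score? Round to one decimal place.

The tallies are the weights (they sum to 15).
Weighted sum = 3·40 + 4·60 + 0·16 + 3·20 + 2·83 + 3·20
            = 120 + 240 + 0 + 60 + 166 + 60 = 646.
Overall workload = 646 / 15 = 43.0667 ≈ 43.1.

43.1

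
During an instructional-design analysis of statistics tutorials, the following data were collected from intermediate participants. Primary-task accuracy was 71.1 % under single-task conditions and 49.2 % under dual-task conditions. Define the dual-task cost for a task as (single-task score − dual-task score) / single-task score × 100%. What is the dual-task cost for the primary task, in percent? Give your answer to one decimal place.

30.8

Cost = (71.1 − 49.2) / 71.1 × 100%
     = 21.9000 / 71.1 × 100% = 30.8017%.
≈ 30.8%.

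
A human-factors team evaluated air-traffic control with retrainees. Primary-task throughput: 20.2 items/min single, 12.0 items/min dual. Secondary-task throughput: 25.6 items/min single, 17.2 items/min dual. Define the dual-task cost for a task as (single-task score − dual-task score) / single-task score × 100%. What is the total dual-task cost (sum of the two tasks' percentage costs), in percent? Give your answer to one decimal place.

Primary cost = (20.2 − 12.0) / 20.2 × 100% = 40.5941%.
Secondary cost = (25.6 − 17.2) / 25.6 × 100% = 32.8125%.
Total = 40.5941% + 32.8125% = 73.4066% ≈ 73.4%.

73.4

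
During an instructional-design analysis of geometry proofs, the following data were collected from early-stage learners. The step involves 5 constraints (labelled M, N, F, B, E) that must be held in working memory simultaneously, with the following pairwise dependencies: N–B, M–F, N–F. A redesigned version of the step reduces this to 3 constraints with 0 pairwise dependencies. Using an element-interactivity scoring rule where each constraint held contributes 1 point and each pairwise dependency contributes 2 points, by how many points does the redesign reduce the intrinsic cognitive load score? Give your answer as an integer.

8

Original: 5 × 1 + 3 × 2 = 5 + 6 = 11.
Redesigned: 3 × 1 + 0 × 2 = 3 + 0 = 3.
Reduction = 11 − 3 = 8.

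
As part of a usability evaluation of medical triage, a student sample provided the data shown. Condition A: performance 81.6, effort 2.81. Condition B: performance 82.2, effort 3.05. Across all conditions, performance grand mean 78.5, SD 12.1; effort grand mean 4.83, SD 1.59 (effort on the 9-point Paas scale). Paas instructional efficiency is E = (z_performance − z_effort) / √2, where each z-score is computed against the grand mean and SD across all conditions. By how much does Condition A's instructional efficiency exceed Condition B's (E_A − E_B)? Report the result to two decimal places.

Condition A: z_P = (81.6 − 78.5)/12.1 = 0.2562; z_E = (2.81 − 4.83)/1.59 = -1.2704; E_A = (0.2562 − (-1.2704))/√2 = 1.0795.
Condition B: z_P = (82.2 − 78.5)/12.1 = 0.3058; z_E = (3.05 − 4.83)/1.59 = -1.1195; E_B = (0.3058 − (-1.1195))/√2 = 1.0078.
E_A − E_B = 1.0795 − 1.0078 = 0.0717 ≈ 0.07.

0.07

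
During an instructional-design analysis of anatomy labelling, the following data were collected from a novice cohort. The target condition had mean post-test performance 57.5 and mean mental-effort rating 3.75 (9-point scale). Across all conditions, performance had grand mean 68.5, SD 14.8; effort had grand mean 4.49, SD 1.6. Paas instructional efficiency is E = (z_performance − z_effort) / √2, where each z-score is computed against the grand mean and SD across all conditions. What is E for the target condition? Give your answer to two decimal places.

-0.20

z_performance = (57.5 − 68.5) / 14.8 = -11.0000 / 14.8 = -0.7432.
z_effort = (3.75 − 4.49) / 1.6 = -0.7400 / 1.6 = -0.4625.
z_P − z_E = -0.7432 − (-0.4625) = -0.2807.
E = -0.2807 / √2 = -0.2807 / 1.41421 = -0.1985 ≈ -0.20.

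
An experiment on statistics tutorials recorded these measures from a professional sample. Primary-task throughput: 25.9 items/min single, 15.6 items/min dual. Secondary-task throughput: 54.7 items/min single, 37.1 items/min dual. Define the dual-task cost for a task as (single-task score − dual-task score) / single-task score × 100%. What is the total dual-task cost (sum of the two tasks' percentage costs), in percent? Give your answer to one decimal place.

Primary cost = (25.9 − 15.6) / 25.9 × 100% = 39.7683%.
Secondary cost = (54.7 − 37.1) / 54.7 × 100% = 32.1755%.
Total = 39.7683% + 32.1755% = 71.9438% ≈ 71.9%.

71.9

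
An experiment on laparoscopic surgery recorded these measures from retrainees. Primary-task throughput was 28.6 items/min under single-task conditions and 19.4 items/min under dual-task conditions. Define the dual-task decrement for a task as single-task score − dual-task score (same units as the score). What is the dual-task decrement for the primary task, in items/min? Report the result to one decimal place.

Decrement = 28.6 − 19.4 = 9.2000 items/min ≈ 9.2 items/min.

9.2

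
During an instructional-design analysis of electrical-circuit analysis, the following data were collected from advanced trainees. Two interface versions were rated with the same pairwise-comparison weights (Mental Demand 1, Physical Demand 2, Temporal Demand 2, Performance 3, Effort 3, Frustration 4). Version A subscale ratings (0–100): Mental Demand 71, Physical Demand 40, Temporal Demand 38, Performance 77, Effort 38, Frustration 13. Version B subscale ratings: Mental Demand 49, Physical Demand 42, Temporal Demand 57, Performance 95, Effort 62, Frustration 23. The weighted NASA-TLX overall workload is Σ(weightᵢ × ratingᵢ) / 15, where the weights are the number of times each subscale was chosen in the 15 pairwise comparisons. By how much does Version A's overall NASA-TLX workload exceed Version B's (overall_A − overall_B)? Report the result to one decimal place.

Version A weighted sum = 1·71 + 2·40 + 2·38 + 3·77 + 3·38 + 4·13 = 71 + 80 + 76 + 231 + 114 + 52 = 624; overall_A = 624/15 = 41.6000.
Version B weighted sum = 1·49 + 2·42 + 2·57 + 3·95 + 3·62 + 4·23 = 49 + 84 + 114 + 285 + 186 + 92 = 810; overall_B = 810/15 = 54.0000.
Difference = 41.6000 − 54.0000 = -12.4000 ≈ -12.4.

-12.4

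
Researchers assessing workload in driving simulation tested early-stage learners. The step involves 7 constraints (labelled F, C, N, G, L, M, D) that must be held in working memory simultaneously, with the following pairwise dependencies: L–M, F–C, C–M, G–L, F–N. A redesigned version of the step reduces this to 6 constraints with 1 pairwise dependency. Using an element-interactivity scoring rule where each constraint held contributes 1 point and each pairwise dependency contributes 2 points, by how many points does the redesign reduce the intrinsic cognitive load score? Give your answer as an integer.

9

Original: 7 × 1 + 5 × 2 = 7 + 10 = 17.
Redesigned: 6 × 1 + 1 × 2 = 6 + 2 = 8.
Reduction = 17 − 8 = 9.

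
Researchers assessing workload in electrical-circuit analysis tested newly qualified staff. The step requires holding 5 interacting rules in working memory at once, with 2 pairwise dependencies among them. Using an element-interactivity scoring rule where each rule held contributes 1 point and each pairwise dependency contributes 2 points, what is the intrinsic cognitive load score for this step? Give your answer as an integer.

Element contribution: 5 × 1 = 5.
Interaction contribution: 2 × 2 = 4.
Intrinsic load = 5 + 4 = 9.

9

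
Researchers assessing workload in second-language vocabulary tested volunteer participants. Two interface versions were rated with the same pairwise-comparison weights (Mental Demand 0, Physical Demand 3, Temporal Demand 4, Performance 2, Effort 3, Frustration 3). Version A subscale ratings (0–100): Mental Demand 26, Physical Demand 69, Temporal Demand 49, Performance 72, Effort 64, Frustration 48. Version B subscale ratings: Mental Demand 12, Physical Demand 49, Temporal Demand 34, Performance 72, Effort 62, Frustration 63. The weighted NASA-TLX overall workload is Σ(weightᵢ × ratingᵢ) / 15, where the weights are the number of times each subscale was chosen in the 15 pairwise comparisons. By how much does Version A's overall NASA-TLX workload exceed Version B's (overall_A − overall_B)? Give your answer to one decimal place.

5.4

Version A weighted sum = 0·26 + 3·69 + 4·49 + 2·72 + 3·64 + 3·48 = 0 + 207 + 196 + 144 + 192 + 144 = 883; overall_A = 883/15 = 58.8667.
Version B weighted sum = 0·12 + 3·49 + 4·34 + 2·72 + 3·62 + 3·63 = 0 + 147 + 136 + 144 + 186 + 189 = 802; overall_B = 802/15 = 53.4667.
Difference = 58.8667 − 53.4667 = 5.4000 ≈ 5.4.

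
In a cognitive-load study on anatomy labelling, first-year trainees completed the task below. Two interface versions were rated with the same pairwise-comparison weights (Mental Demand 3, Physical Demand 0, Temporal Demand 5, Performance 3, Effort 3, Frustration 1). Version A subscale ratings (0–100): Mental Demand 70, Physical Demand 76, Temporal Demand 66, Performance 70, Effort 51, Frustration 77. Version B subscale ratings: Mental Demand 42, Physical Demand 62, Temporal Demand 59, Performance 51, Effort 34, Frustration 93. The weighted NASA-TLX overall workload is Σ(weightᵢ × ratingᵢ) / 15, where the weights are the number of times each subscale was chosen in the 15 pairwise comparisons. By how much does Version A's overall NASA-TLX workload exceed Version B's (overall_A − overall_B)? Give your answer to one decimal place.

14.1

Version A weighted sum = 3·70 + 0·76 + 5·66 + 3·70 + 3·51 + 1·77 = 210 + 0 + 330 + 210 + 153 + 77 = 980; overall_A = 980/15 = 65.3333.
Version B weighted sum = 3·42 + 0·62 + 5·59 + 3·51 + 3·34 + 1·93 = 126 + 0 + 295 + 153 + 102 + 93 = 769; overall_B = 769/15 = 51.2667.
Difference = 65.3333 − 51.2667 = 14.0666 ≈ 14.1.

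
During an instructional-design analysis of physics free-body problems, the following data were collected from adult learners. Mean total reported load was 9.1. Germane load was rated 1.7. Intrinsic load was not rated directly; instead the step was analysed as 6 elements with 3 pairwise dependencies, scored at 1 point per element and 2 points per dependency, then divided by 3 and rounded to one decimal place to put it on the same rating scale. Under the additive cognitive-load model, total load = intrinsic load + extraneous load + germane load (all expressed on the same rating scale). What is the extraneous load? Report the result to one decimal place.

3.4

Intrinsic (element-interactivity): (6 × 1 + 3 × 2) / 3 = 12 / 3 = 4.0000 → 4.0.
extraneous load = total − intrinsic − germane
             = 9.1 − 4.0 − 1.7 = 3.4.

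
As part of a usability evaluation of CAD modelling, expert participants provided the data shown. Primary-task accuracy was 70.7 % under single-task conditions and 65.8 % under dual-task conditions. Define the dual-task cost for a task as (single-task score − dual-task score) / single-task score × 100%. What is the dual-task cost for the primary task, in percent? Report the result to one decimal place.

6.9

Cost = (70.7 − 65.8) / 70.7 × 100%
     = 4.9000 / 70.7 × 100% = 6.9307%.
≈ 6.9%.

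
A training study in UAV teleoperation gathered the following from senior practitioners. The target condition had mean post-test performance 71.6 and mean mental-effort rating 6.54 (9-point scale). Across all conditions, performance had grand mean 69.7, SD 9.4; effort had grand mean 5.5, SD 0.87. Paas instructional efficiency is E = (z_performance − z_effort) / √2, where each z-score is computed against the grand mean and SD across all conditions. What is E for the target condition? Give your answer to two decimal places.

-0.70

z_performance = (71.6 − 69.7) / 9.4 = 1.9000 / 9.4 = 0.2021.
z_effort = (6.54 − 5.5) / 0.87 = 1.0400 / 0.87 = 1.1954.
z_P − z_E = 0.2021 − 1.1954 = -0.9933.
E = -0.9933 / √2 = -0.9933 / 1.41421 = -0.7024 ≈ -0.70.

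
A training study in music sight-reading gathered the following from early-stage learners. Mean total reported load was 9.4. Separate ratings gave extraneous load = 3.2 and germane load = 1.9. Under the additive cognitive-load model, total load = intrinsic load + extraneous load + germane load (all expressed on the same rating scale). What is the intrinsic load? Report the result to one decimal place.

intrinsic load = total − extraneous − germane
             = 9.4 − 3.2 − 1.9 = 4.3.

4.3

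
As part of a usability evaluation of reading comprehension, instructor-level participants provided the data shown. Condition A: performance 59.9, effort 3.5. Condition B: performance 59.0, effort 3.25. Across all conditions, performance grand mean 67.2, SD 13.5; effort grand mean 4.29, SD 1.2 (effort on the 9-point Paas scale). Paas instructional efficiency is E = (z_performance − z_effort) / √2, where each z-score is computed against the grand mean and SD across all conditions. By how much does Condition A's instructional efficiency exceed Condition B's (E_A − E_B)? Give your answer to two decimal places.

-0.10

Condition A: z_P = (59.9 − 67.2)/13.5 = -0.5407; z_E = (3.5 − 4.29)/1.2 = -0.6583; E_A = (-0.5407 − (-0.6583))/√2 = 0.0832.
Condition B: z_P = (59.0 − 67.2)/13.5 = -0.6074; z_E = (3.25 − 4.29)/1.2 = -0.8667; E_B = (-0.6074 − (-0.8667))/√2 = 0.1834.
E_A − E_B = 0.0832 − 0.1834 = -0.1002 ≈ -0.10.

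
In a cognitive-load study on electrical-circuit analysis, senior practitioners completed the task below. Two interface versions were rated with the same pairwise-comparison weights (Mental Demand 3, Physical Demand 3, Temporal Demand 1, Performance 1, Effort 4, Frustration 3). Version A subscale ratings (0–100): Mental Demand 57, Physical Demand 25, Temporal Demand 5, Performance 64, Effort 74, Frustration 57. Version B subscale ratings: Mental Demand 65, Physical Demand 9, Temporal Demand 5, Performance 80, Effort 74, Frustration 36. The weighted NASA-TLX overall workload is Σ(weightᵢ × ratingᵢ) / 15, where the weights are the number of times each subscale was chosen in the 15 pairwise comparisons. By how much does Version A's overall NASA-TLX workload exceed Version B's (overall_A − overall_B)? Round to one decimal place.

Version A weighted sum = 3·57 + 3·25 + 1·5 + 1·64 + 4·74 + 3·57 = 171 + 75 + 5 + 64 + 296 + 171 = 782; overall_A = 782/15 = 52.1333.
Version B weighted sum = 3·65 + 3·9 + 1·5 + 1·80 + 4·74 + 3·36 = 195 + 27 + 5 + 80 + 296 + 108 = 711; overall_B = 711/15 = 47.4000.
Difference = 52.1333 − 47.4000 = 4.7333 ≈ 4.7.

4.7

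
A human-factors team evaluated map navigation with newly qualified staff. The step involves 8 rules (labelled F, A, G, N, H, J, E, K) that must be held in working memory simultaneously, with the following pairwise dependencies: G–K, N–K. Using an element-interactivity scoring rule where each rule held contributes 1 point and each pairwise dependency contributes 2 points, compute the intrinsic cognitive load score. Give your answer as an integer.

Count of rules held simultaneously: 8.
Count of pairwise dependencies listed: 2.
Element contribution: 8 × 1 = 8.
Interaction contribution: 2 × 2 = 4.
Intrinsic load = 8 + 4 = 12.

12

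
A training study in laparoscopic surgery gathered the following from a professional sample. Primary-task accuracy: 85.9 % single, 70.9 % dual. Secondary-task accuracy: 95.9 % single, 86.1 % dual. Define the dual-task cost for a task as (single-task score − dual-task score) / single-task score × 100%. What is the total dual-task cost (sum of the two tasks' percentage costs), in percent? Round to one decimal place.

27.7

Primary cost = (85.9 − 70.9) / 85.9 × 100% = 17.4622%.
Secondary cost = (95.9 − 86.1) / 95.9 × 100% = 10.2190%.
Total = 17.4622% + 10.2190% = 27.6812% ≈ 27.7%.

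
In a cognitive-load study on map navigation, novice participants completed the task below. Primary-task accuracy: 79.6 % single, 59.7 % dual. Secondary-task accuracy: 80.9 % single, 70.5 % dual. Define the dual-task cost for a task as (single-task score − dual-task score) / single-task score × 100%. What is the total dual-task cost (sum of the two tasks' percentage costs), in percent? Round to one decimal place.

37.9

Primary cost = (79.6 − 59.7) / 79.6 × 100% = 25.0000%.
Secondary cost = (80.9 − 70.5) / 80.9 × 100% = 12.8554%.
Total = 25.0000% + 12.8554% = 37.8554% ≈ 37.9%.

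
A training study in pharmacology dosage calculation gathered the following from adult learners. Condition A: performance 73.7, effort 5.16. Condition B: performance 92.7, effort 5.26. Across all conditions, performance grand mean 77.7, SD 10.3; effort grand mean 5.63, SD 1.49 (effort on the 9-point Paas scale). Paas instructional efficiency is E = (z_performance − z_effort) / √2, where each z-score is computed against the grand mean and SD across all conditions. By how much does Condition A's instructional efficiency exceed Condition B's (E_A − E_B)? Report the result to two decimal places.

-1.26

Condition A: z_P = (73.7 − 77.7)/10.3 = -0.3883; z_E = (5.16 − 5.63)/1.49 = -0.3154; E_A = (-0.3883 − (-0.3154))/√2 = -0.0515.
Condition B: z_P = (92.7 − 77.7)/10.3 = 1.4563; z_E = (5.26 − 5.63)/1.49 = -0.2483; E_B = (1.4563 − (-0.2483))/√2 = 1.2053.
E_A − E_B = -0.0515 − 1.2053 = -1.2568 ≈ -1.26.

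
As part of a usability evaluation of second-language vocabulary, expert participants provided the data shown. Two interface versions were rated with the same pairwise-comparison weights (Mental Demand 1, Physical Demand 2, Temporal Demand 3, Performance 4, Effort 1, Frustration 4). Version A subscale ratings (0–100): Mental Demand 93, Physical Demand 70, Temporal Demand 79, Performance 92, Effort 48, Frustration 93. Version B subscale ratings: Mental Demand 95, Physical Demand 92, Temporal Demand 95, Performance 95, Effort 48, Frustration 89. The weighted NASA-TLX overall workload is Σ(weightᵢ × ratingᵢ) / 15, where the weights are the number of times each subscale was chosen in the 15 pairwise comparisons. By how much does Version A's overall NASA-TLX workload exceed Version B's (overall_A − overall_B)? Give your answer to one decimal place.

-6.0

Version A weighted sum = 1·93 + 2·70 + 3·79 + 4·92 + 1·48 + 4·93 = 93 + 140 + 237 + 368 + 48 + 372 = 1258; overall_A = 1258/15 = 83.8667.
Version B weighted sum = 1·95 + 2·92 + 3·95 + 4·95 + 1·48 + 4·89 = 95 + 184 + 285 + 380 + 48 + 356 = 1348; overall_B = 1348/15 = 89.8667.
Difference = 83.8667 − 89.8667 = -6.0000 ≈ -6.0.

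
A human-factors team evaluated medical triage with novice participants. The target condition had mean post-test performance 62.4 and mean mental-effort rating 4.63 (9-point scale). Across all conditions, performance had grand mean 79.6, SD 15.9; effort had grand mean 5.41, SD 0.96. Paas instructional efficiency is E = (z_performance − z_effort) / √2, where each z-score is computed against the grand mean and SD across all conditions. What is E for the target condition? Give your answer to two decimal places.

z_performance = (62.4 − 79.6) / 15.9 = -17.2000 / 15.9 = -1.0818.
z_effort = (4.63 − 5.41) / 0.96 = -0.7800 / 0.96 = -0.8125.
z_P − z_E = -1.0818 − (-0.8125) = -0.2693.
E = -0.2693 / √2 = -0.2693 / 1.41421 = -0.1904 ≈ -0.19.

-0.19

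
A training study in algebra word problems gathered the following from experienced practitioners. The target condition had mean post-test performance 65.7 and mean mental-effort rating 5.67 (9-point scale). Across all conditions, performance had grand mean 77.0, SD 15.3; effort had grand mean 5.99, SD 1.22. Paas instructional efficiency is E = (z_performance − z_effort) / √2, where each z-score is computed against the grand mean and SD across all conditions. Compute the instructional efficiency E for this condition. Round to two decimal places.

-0.34

z_performance = (65.7 − 77.0) / 15.3 = -11.3000 / 15.3 = -0.7386.
z_effort = (5.67 − 5.99) / 1.22 = -0.3200 / 1.22 = -0.2623.
z_P − z_E = -0.7386 − (-0.2623) = -0.4763.
E = -0.4763 / √2 = -0.4763 / 1.41421 = -0.3368 ≈ -0.34.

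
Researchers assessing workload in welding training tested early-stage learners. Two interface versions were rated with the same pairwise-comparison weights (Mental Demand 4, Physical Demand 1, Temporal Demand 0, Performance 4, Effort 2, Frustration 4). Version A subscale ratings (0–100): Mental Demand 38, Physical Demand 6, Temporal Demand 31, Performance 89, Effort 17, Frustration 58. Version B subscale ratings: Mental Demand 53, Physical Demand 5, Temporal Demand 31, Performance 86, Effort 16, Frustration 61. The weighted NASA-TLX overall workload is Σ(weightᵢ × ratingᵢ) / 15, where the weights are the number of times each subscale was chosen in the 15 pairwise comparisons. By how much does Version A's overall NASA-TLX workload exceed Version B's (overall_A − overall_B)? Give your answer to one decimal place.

Version A weighted sum = 4·38 + 1·6 + 0·31 + 4·89 + 2·17 + 4·58 = 152 + 6 + 0 + 356 + 34 + 232 = 780; overall_A = 780/15 = 52.0000.
Version B weighted sum = 4·53 + 1·5 + 0·31 + 4·86 + 2·16 + 4·61 = 212 + 5 + 0 + 344 + 32 + 244 = 837; overall_B = 837/15 = 55.8000.
Difference = 52.0000 − 55.8000 = -3.8000 ≈ -3.8.

-3.8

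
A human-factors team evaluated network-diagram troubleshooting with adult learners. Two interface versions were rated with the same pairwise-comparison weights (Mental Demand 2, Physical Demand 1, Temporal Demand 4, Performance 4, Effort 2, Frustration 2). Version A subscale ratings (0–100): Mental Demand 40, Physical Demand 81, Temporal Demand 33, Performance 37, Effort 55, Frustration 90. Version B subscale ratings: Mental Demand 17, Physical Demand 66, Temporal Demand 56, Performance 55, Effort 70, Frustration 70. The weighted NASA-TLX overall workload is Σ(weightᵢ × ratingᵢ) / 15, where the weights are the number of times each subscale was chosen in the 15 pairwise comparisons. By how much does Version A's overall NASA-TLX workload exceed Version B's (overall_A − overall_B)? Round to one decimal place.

-6.2

Version A weighted sum = 2·40 + 1·81 + 4·33 + 4·37 + 2·55 + 2·90 = 80 + 81 + 132 + 148 + 110 + 180 = 731; overall_A = 731/15 = 48.7333.
Version B weighted sum = 2·17 + 1·66 + 4·56 + 4·55 + 2·70 + 2·70 = 34 + 66 + 224 + 220 + 140 + 140 = 824; overall_B = 824/15 = 54.9333.
Difference = 48.7333 − 54.9333 = -6.2000 ≈ -6.2.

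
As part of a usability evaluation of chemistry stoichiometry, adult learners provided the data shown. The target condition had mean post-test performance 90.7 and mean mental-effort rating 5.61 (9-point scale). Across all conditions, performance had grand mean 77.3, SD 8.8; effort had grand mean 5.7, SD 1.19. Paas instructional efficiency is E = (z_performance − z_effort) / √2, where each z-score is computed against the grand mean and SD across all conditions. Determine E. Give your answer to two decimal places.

z_performance = (90.7 − 77.3) / 8.8 = 13.4000 / 8.8 = 1.5227.
z_effort = (5.61 − 5.7) / 1.19 = -0.0900 / 1.19 = -0.0756.
z_P − z_E = 1.5227 − (-0.0756) = 1.5983.
E = 1.5983 / √2 = 1.5983 / 1.41421 = 1.1302 ≈ 1.13.

1.13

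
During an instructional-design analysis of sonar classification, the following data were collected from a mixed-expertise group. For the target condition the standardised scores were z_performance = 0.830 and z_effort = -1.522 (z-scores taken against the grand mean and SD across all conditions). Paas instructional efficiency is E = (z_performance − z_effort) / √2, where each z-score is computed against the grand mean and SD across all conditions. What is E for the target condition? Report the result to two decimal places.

1.66

z_P − z_E = 0.830 − (-1.522) = 2.3520.
E = 2.3520 / √2 = 2.3520 / 1.41421 = 1.6631 ≈ 1.66.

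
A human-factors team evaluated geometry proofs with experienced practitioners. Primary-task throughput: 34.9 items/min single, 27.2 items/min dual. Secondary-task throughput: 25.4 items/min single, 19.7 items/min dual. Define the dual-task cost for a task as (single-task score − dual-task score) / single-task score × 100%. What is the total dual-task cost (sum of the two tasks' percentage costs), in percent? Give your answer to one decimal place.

Primary cost = (34.9 − 27.2) / 34.9 × 100% = 22.0630%.
Secondary cost = (25.4 − 19.7) / 25.4 × 100% = 22.4409%.
Total = 22.0630% + 22.4409% = 44.5039% ≈ 44.5%.

44.5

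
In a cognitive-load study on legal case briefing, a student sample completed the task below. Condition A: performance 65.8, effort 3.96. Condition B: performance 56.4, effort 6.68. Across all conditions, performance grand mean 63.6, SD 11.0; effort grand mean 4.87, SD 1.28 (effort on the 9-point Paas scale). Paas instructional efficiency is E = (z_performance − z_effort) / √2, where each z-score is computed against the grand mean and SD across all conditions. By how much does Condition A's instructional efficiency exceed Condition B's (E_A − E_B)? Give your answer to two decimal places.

Condition A: z_P = (65.8 − 63.6)/11.0 = 0.2000; z_E = (3.96 − 4.87)/1.28 = -0.7109; E_A = (0.2000 − (-0.7109))/√2 = 0.6441.
Condition B: z_P = (56.4 − 63.6)/11.0 = -0.6545; z_E = (6.68 − 4.87)/1.28 = 1.4141; E_B = (-0.6545 − 1.4141)/√2 = -1.4627.
E_A − E_B = 0.6441 − (-1.4627) = 2.1068 ≈ 2.11.

2.11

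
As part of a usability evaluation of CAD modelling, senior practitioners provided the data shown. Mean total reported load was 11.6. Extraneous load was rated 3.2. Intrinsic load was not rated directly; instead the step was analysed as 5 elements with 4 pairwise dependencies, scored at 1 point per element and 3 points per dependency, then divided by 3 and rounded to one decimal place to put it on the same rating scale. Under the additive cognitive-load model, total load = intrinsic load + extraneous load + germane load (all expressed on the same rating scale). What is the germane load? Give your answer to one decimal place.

Intrinsic (element-interactivity): (5 × 1 + 4 × 3) / 3 = 17 / 3 = 5.6667 → 5.7.
germane load = total − intrinsic − extraneous
             = 11.6 − 5.7 − 3.2 = 2.7.

2.7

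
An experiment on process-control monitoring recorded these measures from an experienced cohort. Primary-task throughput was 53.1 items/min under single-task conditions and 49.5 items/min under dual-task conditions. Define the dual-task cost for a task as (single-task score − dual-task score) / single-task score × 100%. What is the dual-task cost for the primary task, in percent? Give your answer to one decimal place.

Cost = (53.1 − 49.5) / 53.1 × 100%
     = 3.6000 / 53.1 × 100% = 6.7797%.
≈ 6.8%.

6.8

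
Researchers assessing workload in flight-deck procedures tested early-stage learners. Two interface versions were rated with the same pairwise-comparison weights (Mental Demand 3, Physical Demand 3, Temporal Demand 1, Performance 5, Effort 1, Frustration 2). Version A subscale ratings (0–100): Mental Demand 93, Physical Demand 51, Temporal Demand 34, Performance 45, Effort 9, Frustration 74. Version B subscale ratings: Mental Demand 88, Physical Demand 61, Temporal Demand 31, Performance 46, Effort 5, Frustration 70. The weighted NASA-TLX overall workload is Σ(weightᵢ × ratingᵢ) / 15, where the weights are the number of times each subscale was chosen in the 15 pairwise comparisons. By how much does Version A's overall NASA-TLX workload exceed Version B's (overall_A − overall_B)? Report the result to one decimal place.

-0.3

Version A weighted sum = 3·93 + 3·51 + 1·34 + 5·45 + 1·9 + 2·74 = 279 + 153 + 34 + 225 + 9 + 148 = 848; overall_A = 848/15 = 56.5333.
Version B weighted sum = 3·88 + 3·61 + 1·31 + 5·46 + 1·5 + 2·70 = 264 + 183 + 31 + 230 + 5 + 140 = 853; overall_B = 853/15 = 56.8667.
Difference = 56.5333 − 56.8667 = -0.3334 ≈ -0.3.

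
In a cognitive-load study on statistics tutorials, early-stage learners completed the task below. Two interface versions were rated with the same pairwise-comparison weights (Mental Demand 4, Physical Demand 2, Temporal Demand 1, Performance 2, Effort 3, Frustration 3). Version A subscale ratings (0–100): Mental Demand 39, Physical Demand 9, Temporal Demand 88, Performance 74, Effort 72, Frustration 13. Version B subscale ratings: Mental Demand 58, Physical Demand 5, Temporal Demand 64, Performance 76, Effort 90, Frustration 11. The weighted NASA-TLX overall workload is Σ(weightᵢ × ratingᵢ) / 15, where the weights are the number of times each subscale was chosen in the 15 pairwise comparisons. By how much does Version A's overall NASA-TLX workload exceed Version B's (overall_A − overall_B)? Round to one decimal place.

Version A weighted sum = 4·39 + 2·9 + 1·88 + 2·74 + 3·72 + 3·13 = 156 + 18 + 88 + 148 + 216 + 39 = 665; overall_A = 665/15 = 44.3333.
Version B weighted sum = 4·58 + 2·5 + 1·64 + 2·76 + 3·90 + 3·11 = 232 + 10 + 64 + 152 + 270 + 33 = 761; overall_B = 761/15 = 50.7333.
Difference = 44.3333 − 50.7333 = -6.4000 ≈ -6.4.

-6.4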